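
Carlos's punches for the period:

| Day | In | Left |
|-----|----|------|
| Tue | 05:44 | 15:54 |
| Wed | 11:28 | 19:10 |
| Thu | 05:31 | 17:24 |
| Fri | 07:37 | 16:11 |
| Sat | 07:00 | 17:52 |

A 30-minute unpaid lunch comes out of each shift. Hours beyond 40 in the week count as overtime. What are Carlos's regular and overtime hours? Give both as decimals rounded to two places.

Regular 40.00 hours, overtime 6.68 hours

Tue: 05:44–15:54 = 10 h 10 min; less 30 min break → 9 h 40 min
Wed: 11:28–19:10 = 7 h 42 min; less 30 min break → 7 h 12 min
Thu: 05:31–17:24 = 11 h 53 min; less 30 min break → 11 h 23 min
Fri: 07:37–16:11 = 8 h 34 min; less 30 min break → 8 h 4 min
Sat: 07:00–17:52 = 10 h 52 min; less 30 min break → 10 h 22 min
Total worked: 46 h 41 min = 46.68 h.
Threshold 40 h → overtime 6 h 41 min, regular 40 h 0 min.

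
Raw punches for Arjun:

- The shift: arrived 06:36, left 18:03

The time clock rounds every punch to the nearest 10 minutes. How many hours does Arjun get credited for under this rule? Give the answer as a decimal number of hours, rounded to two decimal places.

11.33 hours

The shift: in 06:36→06:40, out 18:03→18:00; 11 h 20 min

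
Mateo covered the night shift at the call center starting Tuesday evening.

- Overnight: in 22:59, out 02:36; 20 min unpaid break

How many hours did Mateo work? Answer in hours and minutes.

3 h 17 min

Overnight: 22:59 → midnight = 1 h 1 min; midnight → 02:36 = 2 h 36 min; span 3 h 37 min; less 20 min break → 3 h 17 min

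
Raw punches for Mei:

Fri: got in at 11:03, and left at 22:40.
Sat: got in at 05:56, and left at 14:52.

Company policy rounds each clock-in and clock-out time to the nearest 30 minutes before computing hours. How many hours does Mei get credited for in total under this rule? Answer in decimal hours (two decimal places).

20.50 hours

Fri: in 11:03→11:00, out 22:40→22:30; 11 h 30 min
Sat: in 05:56→06:00, out 14:52→15:00; 9 h 0 min
Total credited: 20 h 30 min.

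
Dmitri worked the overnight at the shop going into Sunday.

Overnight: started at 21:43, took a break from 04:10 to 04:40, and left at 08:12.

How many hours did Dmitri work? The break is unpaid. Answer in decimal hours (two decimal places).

9.98 hours

Overnight: 21:43 → midnight = 2 h 17 min; midnight → 08:12 = 8 h 12 min; span 10 h 29 min; less 30 min break → 9 h 59 min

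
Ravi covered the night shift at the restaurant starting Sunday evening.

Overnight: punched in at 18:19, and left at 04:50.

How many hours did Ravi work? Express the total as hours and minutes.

Overnight: 18:19 → midnight = 5 h 41 min; midnight → 04:50 = 4 h 50 min; span 10 h 31 min

10 h 31 min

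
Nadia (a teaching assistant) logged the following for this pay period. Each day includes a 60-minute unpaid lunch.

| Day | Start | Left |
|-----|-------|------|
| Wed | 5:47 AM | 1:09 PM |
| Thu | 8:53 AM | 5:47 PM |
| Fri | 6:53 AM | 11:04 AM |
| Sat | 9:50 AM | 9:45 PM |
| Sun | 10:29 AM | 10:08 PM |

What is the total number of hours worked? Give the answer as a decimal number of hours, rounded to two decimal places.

39.02 hours

Wed: 5:47 AM–1:09 PM = 7 h 22 min; less 60 min break → 6 h 22 min
Thu: 8:53 AM–5:47 PM = 8 h 54 min; less 60 min break → 7 h 54 min
Fri: 6:53 AM–11:04 AM = 4 h 11 min; less 60 min break → 3 h 11 min
Sat: 9:50 AM–9:45 PM = 11 h 55 min; less 60 min break → 10 h 55 min
Sun: 10:29 AM–10:08 PM = 11 h 39 min; less 60 min break → 10 h 39 min
Total: 6 h 22 min + 7 h 54 min + 3 h 11 min + 10 h 55 min + 10 h 39 min = 39 h 1 min.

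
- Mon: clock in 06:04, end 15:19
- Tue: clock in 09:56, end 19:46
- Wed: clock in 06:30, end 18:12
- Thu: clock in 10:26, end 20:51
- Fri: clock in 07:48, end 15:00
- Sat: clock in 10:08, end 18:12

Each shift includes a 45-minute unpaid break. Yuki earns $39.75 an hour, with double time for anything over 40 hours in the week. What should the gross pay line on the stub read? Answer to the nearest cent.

$2541.35

Mon: 06:04–15:19 = 9 h 15 min; less 45 min break → 8 h 30 min
Tue: 09:56–19:46 = 9 h 50 min; less 45 min break → 9 h 5 min
Wed: 06:30–18:12 = 11 h 42 min; less 45 min break → 10 h 57 min
Thu: 10:26–20:51 = 10 h 25 min; less 45 min break → 9 h 40 min
Fri: 07:48–15:00 = 7 h 12 min; less 45 min break → 6 h 27 min
Sat: 10:08–18:12 = 8 h 4 min; less 45 min break → 7 h 19 min
Total worked: 51 h 58 min = 3118 min.
Regular 40 h 0 min = 2400 min at $39.75/h; overtime 11 h 58 min = 718 min at $79.50/h.
Pay = (2400 × $39.75 + 718 × $79.50) ÷ 60 = $2541.35.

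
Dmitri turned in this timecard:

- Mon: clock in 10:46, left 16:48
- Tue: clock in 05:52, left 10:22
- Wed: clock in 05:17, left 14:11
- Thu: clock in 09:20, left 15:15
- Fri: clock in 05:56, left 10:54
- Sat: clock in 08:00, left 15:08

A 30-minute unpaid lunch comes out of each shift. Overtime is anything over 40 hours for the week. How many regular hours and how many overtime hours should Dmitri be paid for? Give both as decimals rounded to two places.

Mon: 10:46–16:48 = 6 h 2 min; less 30 min break → 5 h 32 min
Tue: 05:52–10:22 = 4 h 30 min; less 30 min break → 4 h 0 min
Wed: 05:17–14:11 = 8 h 54 min; less 30 min break → 8 h 24 min
Thu: 09:20–15:15 = 5 h 55 min; less 30 min break → 5 h 25 min
Fri: 05:56–10:54 = 4 h 58 min; less 30 min break → 4 h 28 min
Sat: 08:00–15:08 = 7 h 8 min; less 30 min break → 6 h 38 min
Total worked: 34 h 27 min = 34.45 h.
Threshold 40 h → overtime 0 h 0 min, regular 34 h 27 min.

Regular 34.45 hours, overtime 0.00 hours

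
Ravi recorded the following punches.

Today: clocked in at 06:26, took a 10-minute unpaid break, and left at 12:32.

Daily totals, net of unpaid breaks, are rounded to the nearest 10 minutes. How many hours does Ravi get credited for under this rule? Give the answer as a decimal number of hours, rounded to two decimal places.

6.00 hours

Today: 06:26–12:32 = 6 h 6 min − 10 min = 5 h 56 min → rounds to 6 h 0 min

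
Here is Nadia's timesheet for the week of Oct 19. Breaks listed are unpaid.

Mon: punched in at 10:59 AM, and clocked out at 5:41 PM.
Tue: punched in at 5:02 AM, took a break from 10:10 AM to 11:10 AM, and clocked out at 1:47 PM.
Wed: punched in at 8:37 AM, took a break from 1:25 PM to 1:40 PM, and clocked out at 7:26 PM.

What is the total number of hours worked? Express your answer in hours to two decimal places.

Mon: 10:59 AM–5:41 PM = 6 h 42 min
Tue: 5:02 AM–1:47 PM = 8 h 45 min; less 60 min break → 7 h 45 min
Wed: 8:37 AM–7:26 PM = 10 h 49 min; less 15 min break → 10 h 34 min
Total: 6 h 42 min + 7 h 45 min + 10 h 34 min = 25 h 1 min.

25.02 hours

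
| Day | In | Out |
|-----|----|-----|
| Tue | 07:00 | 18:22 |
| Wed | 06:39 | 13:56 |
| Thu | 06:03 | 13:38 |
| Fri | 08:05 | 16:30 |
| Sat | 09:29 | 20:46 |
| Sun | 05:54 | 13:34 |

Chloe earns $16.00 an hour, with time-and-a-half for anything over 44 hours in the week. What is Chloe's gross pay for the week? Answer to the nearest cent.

Tue: 07:00–18:22 = 11 h 22 min
Wed: 06:39–13:56 = 7 h 17 min
Thu: 06:03–13:38 = 7 h 35 min
Fri: 08:05–16:30 = 8 h 25 min
Sat: 09:29–20:46 = 11 h 17 min
Sun: 05:54–13:34 = 7 h 40 min
Total worked: 53 h 36 min = 3216 min.
Regular 44 h 0 min = 2640 min at $16.00/h; overtime 9 h 36 min = 576 min at $24.00/h.
Pay = (2640 × $16.00 + 576 × $24.00) ÷ 60 = $934.40.

$934.40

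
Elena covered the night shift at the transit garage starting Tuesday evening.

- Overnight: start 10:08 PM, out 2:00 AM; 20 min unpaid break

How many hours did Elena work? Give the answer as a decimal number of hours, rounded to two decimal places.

Overnight: 10:08 PM → midnight = 1 h 52 min; midnight → 2:00 AM = 2 h 0 min; span 3 h 52 min; less 20 min break → 3 h 32 min

3.53 hours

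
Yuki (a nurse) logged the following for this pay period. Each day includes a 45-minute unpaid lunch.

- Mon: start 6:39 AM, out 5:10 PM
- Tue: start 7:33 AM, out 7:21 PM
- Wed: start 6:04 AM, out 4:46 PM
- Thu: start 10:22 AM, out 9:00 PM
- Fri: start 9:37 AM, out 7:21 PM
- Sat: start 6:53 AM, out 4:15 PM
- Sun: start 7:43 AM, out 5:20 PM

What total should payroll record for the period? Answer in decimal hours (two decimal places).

67.12 hours

Mon: 6:39 AM–5:10 PM = 10 h 31 min; less 45 min break → 9 h 46 min
Tue: 7:33 AM–7:21 PM = 11 h 48 min; less 45 min break → 11 h 3 min
Wed: 6:04 AM–4:46 PM = 10 h 42 min; less 45 min break → 9 h 57 min
Thu: 10:22 AM–9:00 PM = 10 h 38 min; less 45 min break → 9 h 53 min
Fri: 9:37 AM–7:21 PM = 9 h 44 min; less 45 min break → 8 h 59 min
Sat: 6:53 AM–4:15 PM = 9 h 22 min; less 45 min break → 8 h 37 min
Sun: 7:43 AM–5:20 PM = 9 h 37 min; less 45 min break → 8 h 52 min
Total: 9 h 46 min + 11 h 3 min + 9 h 57 min + 9 h 53 min + 8 h 59 min + 8 h 37 min + 8 h 52 min = 67 h 7 min.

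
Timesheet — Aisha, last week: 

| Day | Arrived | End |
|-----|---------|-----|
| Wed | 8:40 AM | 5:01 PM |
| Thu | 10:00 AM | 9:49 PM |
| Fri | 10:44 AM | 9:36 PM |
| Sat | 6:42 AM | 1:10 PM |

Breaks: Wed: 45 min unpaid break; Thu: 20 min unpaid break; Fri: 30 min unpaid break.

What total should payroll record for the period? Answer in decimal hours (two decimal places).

35.92 hours

Wed: 8:40 AM–5:01 PM = 8 h 21 min; less 45 min break → 7 h 36 min
Thu: 10:00 AM–9:49 PM = 11 h 49 min; less 20 min break → 11 h 29 min
Fri: 10:44 AM–9:36 PM = 10 h 52 min; less 30 min break → 10 h 22 min
Sat: 6:42 AM–1:10 PM = 6 h 28 min
Total: 7 h 36 min + 11 h 29 min + 10 h 22 min + 6 h 28 min = 35 h 55 min.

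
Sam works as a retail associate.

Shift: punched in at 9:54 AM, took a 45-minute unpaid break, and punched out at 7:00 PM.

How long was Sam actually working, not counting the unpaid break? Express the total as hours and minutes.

Shift: 9:54 AM–7:00 PM = 9 h 6 min; less 45 min break → 8 h 21 min

8 h 21 min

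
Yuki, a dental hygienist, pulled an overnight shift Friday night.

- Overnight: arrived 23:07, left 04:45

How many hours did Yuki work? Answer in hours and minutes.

5 h 38 min

Overnight: 23:07 → midnight = 0 h 53 min; midnight → 04:45 = 4 h 45 min; span 5 h 38 min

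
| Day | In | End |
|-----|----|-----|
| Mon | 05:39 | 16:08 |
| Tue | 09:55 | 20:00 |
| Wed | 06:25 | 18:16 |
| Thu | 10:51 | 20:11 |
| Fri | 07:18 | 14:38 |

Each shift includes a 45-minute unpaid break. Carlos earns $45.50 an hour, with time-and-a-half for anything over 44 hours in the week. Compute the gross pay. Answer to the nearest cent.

Mon: 05:39–16:08 = 10 h 29 min; less 45 min break → 9 h 44 min
Tue: 09:55–20:00 = 10 h 5 min; less 45 min break → 9 h 20 min
Wed: 06:25–18:16 = 11 h 51 min; less 45 min break → 11 h 6 min
Thu: 10:51–20:11 = 9 h 20 min; less 45 min break → 8 h 35 min
Fri: 07:18–14:38 = 7 h 20 min; less 45 min break → 6 h 35 min
Total worked: 45 h 20 min = 2720 min.
Regular 44 h 0 min = 2640 min at $45.50/h; overtime 1 h 20 min = 80 min at $68.25/h.
Pay = (2640 × $45.50 + 80 × $68.25) ÷ 60 = $2093.00.

$2093.00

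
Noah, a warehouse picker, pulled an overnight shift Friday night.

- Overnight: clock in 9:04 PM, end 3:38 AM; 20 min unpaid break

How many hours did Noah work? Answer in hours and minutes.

6 h 14 min

Overnight: 9:04 PM → midnight = 2 h 56 min; midnight → 3:38 AM = 3 h 38 min; span 6 h 34 min; less 20 min break → 6 h 14 min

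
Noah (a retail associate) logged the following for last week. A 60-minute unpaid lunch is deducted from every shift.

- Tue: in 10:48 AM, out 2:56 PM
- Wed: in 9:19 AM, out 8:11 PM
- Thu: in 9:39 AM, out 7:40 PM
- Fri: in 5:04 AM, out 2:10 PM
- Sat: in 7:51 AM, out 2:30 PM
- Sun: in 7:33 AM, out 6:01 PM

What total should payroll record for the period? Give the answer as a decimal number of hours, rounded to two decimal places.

45.23 hours

Tue: 10:48 AM–2:56 PM = 4 h 8 min; less 60 min break → 3 h 8 min
Wed: 9:19 AM–8:11 PM = 10 h 52 min; less 60 min break → 9 h 52 min
Thu: 9:39 AM–7:40 PM = 10 h 1 min; less 60 min break → 9 h 1 min
Fri: 5:04 AM–2:10 PM = 9 h 6 min; less 60 min break → 8 h 6 min
Sat: 7:51 AM–2:30 PM = 6 h 39 min; less 60 min break → 5 h 39 min
Sun: 7:33 AM–6:01 PM = 10 h 28 min; less 60 min break → 9 h 28 min
Total: 3 h 8 min + 9 h 52 min + 9 h 1 min + 8 h 6 min + 5 h 39 min + 9 h 28 min = 45 h 14 min.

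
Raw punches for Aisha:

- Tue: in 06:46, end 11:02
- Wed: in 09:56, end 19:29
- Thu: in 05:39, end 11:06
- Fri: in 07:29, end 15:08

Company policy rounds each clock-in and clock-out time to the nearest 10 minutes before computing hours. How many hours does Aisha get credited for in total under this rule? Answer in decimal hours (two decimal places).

26.83 hours

Tue: in 06:46→06:50, out 11:02→11:00; 4 h 10 min
Wed: in 09:56→10:00, out 19:29→19:30; 9 h 30 min
Thu: in 05:39→05:40, out 11:06→11:10; 5 h 30 min
Fri: in 07:29→07:30, out 15:08→15:10; 7 h 40 min
Total credited: 26 h 50 min.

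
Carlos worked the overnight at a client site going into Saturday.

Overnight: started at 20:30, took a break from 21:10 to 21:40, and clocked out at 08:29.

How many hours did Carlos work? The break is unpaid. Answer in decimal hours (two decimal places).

11.48 hours

Overnight: 20:30 → midnight = 3 h 30 min; midnight → 08:29 = 8 h 29 min; span 11 h 59 min; less 30 min break → 11 h 29 min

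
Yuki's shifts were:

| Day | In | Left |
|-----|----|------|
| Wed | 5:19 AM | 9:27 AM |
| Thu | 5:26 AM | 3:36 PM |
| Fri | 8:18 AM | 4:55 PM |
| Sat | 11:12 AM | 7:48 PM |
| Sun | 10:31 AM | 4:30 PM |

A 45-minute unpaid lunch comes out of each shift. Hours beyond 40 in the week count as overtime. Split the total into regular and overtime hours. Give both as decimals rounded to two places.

Wed: 5:19 AM–9:27 AM = 4 h 8 min; less 45 min break → 3 h 23 min
Thu: 5:26 AM–3:36 PM = 10 h 10 min; less 45 min break → 9 h 25 min
Fri: 8:18 AM–4:55 PM = 8 h 37 min; less 45 min break → 7 h 52 min
Sat: 11:12 AM–7:48 PM = 8 h 36 min; less 45 min break → 7 h 51 min
Sun: 10:31 AM–4:30 PM = 5 h 59 min; less 45 min break → 5 h 14 min
Total worked: 33 h 45 min = 33.75 h.
Threshold 40 h → overtime 0 h 0 min, regular 33 h 45 min.

Regular 33.75 hours, overtime 0.00 hours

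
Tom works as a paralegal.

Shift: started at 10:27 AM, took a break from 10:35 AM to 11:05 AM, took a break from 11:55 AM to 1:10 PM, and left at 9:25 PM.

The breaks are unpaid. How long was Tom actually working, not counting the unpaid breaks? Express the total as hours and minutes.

9 h 13 min

Shift: 10:27 AM–9:25 PM = 10 h 58 min; less 105 min break → 9 h 13 min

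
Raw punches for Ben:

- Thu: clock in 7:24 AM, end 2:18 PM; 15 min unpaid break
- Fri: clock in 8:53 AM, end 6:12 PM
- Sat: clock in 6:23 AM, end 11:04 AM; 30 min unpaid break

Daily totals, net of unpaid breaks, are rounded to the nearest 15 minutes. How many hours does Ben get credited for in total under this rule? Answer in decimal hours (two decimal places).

20.25 hours

Thu: 7:24 AM–2:18 PM = 6 h 54 min − 15 min = 6 h 39 min → rounds to 6 h 45 min
Fri: 8:53 AM–6:12 PM = 9 h 19 min → rounds to 9 h 15 min
Sat: 6:23 AM–11:04 AM = 4 h 41 min − 30 min = 4 h 11 min → rounds to 4 h 15 min
Total credited: 20 h 15 min.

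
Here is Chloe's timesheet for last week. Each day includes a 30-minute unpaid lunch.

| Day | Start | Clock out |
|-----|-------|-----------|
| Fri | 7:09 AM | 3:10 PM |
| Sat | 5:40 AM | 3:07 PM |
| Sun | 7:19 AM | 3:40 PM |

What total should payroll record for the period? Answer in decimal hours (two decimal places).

Fri: 7:09 AM–3:10 PM = 8 h 1 min; less 30 min break → 7 h 31 min
Sat: 5:40 AM–3:07 PM = 9 h 27 min; less 30 min break → 8 h 57 min
Sun: 7:19 AM–3:40 PM = 8 h 21 min; less 30 min break → 7 h 51 min
Total: 7 h 31 min + 8 h 57 min + 7 h 51 min = 24 h 19 min.

24.32 hours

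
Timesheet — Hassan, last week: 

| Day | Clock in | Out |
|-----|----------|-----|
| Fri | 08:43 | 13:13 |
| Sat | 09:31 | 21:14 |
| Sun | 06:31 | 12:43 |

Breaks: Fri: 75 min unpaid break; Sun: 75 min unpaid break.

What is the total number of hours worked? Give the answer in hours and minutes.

19 h 55 min

Fri: 08:43–13:13 = 4 h 30 min; less 75 min break → 3 h 15 min
Sat: 09:31–21:14 = 11 h 43 min
Sun: 06:31–12:43 = 6 h 12 min; less 75 min break → 4 h 57 min
Total: 3 h 15 min + 11 h 43 min + 4 h 57 min = 19 h 55 min.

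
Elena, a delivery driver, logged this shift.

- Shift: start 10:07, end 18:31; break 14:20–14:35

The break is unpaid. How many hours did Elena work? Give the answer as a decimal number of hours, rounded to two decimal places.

8.15 hours

Shift: 10:07–18:31 = 8 h 24 min; less 15 min break → 8 h 9 min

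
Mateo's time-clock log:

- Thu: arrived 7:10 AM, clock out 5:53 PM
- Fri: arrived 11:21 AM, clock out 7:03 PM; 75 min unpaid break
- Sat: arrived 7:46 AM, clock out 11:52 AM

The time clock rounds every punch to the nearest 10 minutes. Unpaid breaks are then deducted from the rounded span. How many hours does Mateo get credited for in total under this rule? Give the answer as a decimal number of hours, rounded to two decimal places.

21.08 hours

Thu: in 7:10 AM→7:10 AM, out 5:53 PM→5:50 PM; 10 h 40 min
Fri: in 11:21 AM→11:20 AM, out 7:03 PM→7:00 PM; 7 h 40 min − 75 min = 6 h 25 min
Sat: in 7:46 AM→7:50 AM, out 11:52 AM→11:50 AM; 4 h 0 min
Total credited: 21 h 5 min.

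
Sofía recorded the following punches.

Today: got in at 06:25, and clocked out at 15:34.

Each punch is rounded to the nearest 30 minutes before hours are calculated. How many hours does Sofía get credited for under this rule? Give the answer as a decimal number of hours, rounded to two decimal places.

9.00 hours

Today: in 06:25→06:30, out 15:34→15:30; 9 h 0 min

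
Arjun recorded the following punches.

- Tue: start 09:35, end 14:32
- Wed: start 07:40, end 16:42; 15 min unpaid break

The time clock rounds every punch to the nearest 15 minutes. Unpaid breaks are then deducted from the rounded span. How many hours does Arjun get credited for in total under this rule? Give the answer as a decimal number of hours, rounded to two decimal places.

13.75 hours

Tue: in 09:35→09:30, out 14:32→14:30; 5 h 0 min
Wed: in 07:40→07:45, out 16:42→16:45; 9 h 0 min − 15 min = 8 h 45 min
Total credited: 13 h 45 min.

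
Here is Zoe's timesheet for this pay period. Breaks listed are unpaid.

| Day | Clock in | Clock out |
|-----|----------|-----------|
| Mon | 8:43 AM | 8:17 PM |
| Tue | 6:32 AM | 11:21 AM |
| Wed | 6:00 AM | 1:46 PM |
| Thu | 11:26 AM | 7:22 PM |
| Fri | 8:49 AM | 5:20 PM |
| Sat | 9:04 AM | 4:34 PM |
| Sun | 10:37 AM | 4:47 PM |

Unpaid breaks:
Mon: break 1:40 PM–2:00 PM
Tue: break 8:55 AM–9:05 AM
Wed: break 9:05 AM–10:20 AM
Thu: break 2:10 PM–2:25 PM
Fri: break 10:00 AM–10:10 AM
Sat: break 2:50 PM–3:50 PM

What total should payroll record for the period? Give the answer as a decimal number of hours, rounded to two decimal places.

Mon: 8:43 AM–8:17 PM = 11 h 34 min; less 20 min break → 11 h 14 min
Tue: 6:32 AM–11:21 AM = 4 h 49 min; less 10 min break → 4 h 39 min
Wed: 6:00 AM–1:46 PM = 7 h 46 min; less 75 min break → 6 h 31 min
Thu: 11:26 AM–7:22 PM = 7 h 56 min; less 15 min break → 7 h 41 min
Fri: 8:49 AM–5:20 PM = 8 h 31 min; less 10 min break → 8 h 21 min
Sat: 9:04 AM–4:34 PM = 7 h 30 min; less 60 min break → 6 h 30 min
Sun: 10:37 AM–4:47 PM = 6 h 10 min
Total: 11 h 14 min + 4 h 39 min + 6 h 31 min + 7 h 41 min + 8 h 21 min + 6 h 30 min + 6 h 10 min = 51 h 6 min.

51.10 hours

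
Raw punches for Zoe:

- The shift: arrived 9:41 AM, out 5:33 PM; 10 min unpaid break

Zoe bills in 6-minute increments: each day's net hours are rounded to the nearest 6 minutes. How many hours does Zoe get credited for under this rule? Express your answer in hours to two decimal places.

The shift: 9:41 AM–5:33 PM = 7 h 52 min − 10 min = 7 h 42 min → rounds to 7 h 42 min

7.70 hours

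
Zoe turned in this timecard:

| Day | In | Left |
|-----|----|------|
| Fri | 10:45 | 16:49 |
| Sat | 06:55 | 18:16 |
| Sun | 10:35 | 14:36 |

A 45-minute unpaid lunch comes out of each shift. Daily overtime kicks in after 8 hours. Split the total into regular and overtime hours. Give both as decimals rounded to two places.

Fri: 10:45–16:49 = 6 h 4 min; less 45 min break → 5 h 19 min
Sat: 06:55–18:16 = 11 h 21 min; less 45 min break → 10 h 36 min
Sun: 10:35–14:36 = 4 h 1 min; less 45 min break → 3 h 16 min
Fri reg 5 h 19 min / OT 0 h 0 min; Sat reg 8 h 0 min / OT 2 h 36 min; Sun reg 3 h 16 min / OT 0 h 0 min.
Totals: regular 16 h 35 min, overtime 2 h 36 min.

Regular 16.58 hours, overtime 2.60 hours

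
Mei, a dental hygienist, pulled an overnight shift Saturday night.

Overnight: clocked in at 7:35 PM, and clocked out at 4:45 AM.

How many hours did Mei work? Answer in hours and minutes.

Overnight: 7:35 PM → midnight = 4 h 25 min; midnight → 4:45 AM = 4 h 45 min; span 9 h 10 min

9 h 10 min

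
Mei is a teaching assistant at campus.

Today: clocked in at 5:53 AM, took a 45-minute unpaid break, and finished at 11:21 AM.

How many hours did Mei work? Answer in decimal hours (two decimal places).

4.72 hours

Today: 5:53 AM–11:21 AM = 5 h 28 min; less 45 min break → 4 h 43 min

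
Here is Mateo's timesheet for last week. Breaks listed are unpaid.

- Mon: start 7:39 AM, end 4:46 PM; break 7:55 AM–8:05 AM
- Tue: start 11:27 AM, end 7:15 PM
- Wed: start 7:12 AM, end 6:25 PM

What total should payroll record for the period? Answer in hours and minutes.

Mon: 7:39 AM–4:46 PM = 9 h 7 min; less 10 min break → 8 h 57 min
Tue: 11:27 AM–7:15 PM = 7 h 48 min
Wed: 7:12 AM–6:25 PM = 11 h 13 min
Total: 8 h 57 min + 7 h 48 min + 11 h 13 min = 27 h 58 min.

27 h 58 min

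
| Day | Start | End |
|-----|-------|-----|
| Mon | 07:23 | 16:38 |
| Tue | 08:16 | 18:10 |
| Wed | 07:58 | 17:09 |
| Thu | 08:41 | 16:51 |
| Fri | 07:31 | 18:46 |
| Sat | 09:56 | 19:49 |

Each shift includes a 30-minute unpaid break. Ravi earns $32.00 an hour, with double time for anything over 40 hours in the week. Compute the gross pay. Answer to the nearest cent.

$2216.53

Mon: 07:23–16:38 = 9 h 15 min; less 30 min break → 8 h 45 min
Tue: 08:16–18:10 = 9 h 54 min; less 30 min break → 9 h 24 min
Wed: 07:58–17:09 = 9 h 11 min; less 30 min break → 8 h 41 min
Thu: 08:41–16:51 = 8 h 10 min; less 30 min break → 7 h 40 min
Fri: 07:31–18:46 = 11 h 15 min; less 30 min break → 10 h 45 min
Sat: 09:56–19:49 = 9 h 53 min; less 30 min break → 9 h 23 min
Total worked: 54 h 38 min = 3278 min.
Regular 40 h 0 min = 2400 min at $32.00/h; overtime 14 h 38 min = 878 min at $64.00/h.
Pay = (2400 × $32.00 + 878 × $64.00) ÷ 60 = $2216.53.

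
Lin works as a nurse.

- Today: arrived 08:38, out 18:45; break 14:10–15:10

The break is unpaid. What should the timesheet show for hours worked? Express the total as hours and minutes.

Today: 08:38–18:45 = 10 h 7 min; less 60 min break → 9 h 7 min

9 h 7 min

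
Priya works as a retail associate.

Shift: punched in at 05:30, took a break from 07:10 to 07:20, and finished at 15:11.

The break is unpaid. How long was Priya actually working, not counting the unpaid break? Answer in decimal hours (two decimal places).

9.52 hours

Shift: 05:30–15:11 = 9 h 41 min; less 10 min break → 9 h 31 min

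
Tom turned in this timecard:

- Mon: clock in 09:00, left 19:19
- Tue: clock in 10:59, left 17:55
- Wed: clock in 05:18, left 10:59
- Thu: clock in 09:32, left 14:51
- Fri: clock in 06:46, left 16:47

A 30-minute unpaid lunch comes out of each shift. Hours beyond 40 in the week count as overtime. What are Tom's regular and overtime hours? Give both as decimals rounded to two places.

Regular 35.77 hours, overtime 0.00 hours

Mon: 09:00–19:19 = 10 h 19 min; less 30 min break → 9 h 49 min
Tue: 10:59–17:55 = 6 h 56 min; less 30 min break → 6 h 26 min
Wed: 05:18–10:59 = 5 h 41 min; less 30 min break → 5 h 11 min
Thu: 09:32–14:51 = 5 h 19 min; less 30 min break → 4 h 49 min
Fri: 06:46–16:47 = 10 h 1 min; less 30 min break → 9 h 31 min
Total worked: 35 h 46 min = 35.77 h.
Threshold 40 h → overtime 0 h 0 min, regular 35 h 46 min.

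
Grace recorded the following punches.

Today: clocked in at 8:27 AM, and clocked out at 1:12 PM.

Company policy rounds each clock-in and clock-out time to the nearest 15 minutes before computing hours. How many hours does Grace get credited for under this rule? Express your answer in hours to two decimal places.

4.75 hours

Today: in 8:27 AM→8:30 AM, out 1:12 PM→1:15 PM; 4 h 45 min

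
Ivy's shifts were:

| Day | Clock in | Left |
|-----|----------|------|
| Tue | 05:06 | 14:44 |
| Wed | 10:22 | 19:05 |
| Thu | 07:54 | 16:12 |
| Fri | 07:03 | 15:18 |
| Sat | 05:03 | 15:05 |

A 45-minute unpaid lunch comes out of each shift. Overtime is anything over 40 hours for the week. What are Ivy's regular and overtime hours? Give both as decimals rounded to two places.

Regular 40.00 hours, overtime 1.18 hours

Tue: 05:06–14:44 = 9 h 38 min; less 45 min break → 8 h 53 min
Wed: 10:22–19:05 = 8 h 43 min; less 45 min break → 7 h 58 min
Thu: 07:54–16:12 = 8 h 18 min; less 45 min break → 7 h 33 min
Fri: 07:03–15:18 = 8 h 15 min; less 45 min break → 7 h 30 min
Sat: 05:03–15:05 = 10 h 2 min; less 45 min break → 9 h 17 min
Total worked: 41 h 11 min = 41.18 h.
Threshold 40 h → overtime 1 h 11 min, regular 40 h 0 min.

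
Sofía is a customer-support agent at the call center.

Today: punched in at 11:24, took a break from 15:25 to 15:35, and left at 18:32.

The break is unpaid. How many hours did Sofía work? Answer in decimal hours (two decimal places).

6.97 hours

Today: 11:24–18:32 = 7 h 8 min; less 10 min break → 6 h 58 min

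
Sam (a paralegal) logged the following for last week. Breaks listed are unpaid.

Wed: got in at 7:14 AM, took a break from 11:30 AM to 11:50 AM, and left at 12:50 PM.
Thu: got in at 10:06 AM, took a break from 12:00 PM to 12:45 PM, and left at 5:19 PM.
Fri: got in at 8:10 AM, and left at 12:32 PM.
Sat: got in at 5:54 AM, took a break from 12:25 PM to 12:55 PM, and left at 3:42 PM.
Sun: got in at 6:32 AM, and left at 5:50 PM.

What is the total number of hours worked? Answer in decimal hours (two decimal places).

36.70 hours

Wed: 7:14 AM–12:50 PM = 5 h 36 min; less 20 min break → 5 h 16 min
Thu: 10:06 AM–5:19 PM = 7 h 13 min; less 45 min break → 6 h 28 min
Fri: 8:10 AM–12:32 PM = 4 h 22 min
Sat: 5:54 AM–3:42 PM = 9 h 48 min; less 30 min break → 9 h 18 min
Sun: 6:32 AM–5:50 PM = 11 h 18 min
Total: 5 h 16 min + 6 h 28 min + 4 h 22 min + 9 h 18 min + 11 h 18 min = 36 h 42 min.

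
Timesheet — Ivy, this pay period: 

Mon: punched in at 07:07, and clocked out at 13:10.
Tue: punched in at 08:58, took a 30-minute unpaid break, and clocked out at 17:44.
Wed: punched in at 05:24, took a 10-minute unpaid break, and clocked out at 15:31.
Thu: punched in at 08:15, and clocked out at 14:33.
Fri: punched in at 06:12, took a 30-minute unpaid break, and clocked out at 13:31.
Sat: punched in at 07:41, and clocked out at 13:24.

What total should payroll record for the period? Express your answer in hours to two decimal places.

43.10 hours

Mon: 07:07–13:10 = 6 h 3 min
Tue: 08:58–17:44 = 8 h 46 min; less 30 min break → 8 h 16 min
Wed: 05:24–15:31 = 10 h 7 min; less 10 min break → 9 h 57 min
Thu: 08:15–14:33 = 6 h 18 min
Fri: 06:12–13:31 = 7 h 19 min; less 30 min break → 6 h 49 min
Sat: 07:41–13:24 = 5 h 43 min
Total: 6 h 3 min + 8 h 16 min + 9 h 57 min + 6 h 18 min + 6 h 49 min + 5 h 43 min = 43 h 6 min.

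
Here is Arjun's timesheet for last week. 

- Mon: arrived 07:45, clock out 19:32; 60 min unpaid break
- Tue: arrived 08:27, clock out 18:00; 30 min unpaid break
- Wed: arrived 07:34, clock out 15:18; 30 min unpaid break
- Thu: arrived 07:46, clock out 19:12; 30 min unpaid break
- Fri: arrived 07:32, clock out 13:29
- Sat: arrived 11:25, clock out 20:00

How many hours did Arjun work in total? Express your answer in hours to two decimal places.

52.53 hours

Mon: 07:45–19:32 = 11 h 47 min; less 60 min break → 10 h 47 min
Tue: 08:27–18:00 = 9 h 33 min; less 30 min break → 9 h 3 min
Wed: 07:34–15:18 = 7 h 44 min; less 30 min break → 7 h 14 min
Thu: 07:46–19:12 = 11 h 26 min; less 30 min break → 10 h 56 min
Fri: 07:32–13:29 = 5 h 57 min
Sat: 11:25–20:00 = 8 h 35 min
Total: 10 h 47 min + 9 h 3 min + 7 h 14 min + 10 h 56 min + 5 h 57 min + 8 h 35 min = 52 h 32 min.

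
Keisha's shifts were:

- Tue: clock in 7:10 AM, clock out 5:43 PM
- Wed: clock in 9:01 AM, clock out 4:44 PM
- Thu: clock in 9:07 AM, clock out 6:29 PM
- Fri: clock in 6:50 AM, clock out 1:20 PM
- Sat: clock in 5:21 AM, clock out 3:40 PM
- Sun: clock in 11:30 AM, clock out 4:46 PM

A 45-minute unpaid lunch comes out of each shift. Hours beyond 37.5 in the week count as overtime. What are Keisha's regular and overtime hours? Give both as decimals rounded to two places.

Tue: 7:10 AM–5:43 PM = 10 h 33 min; less 45 min break → 9 h 48 min
Wed: 9:01 AM–4:44 PM = 7 h 43 min; less 45 min break → 6 h 58 min
Thu: 9:07 AM–6:29 PM = 9 h 22 min; less 45 min break → 8 h 37 min
Fri: 6:50 AM–1:20 PM = 6 h 30 min; less 45 min break → 5 h 45 min
Sat: 5:21 AM–3:40 PM = 10 h 19 min; less 45 min break → 9 h 34 min
Sun: 11:30 AM–4:46 PM = 5 h 16 min; less 45 min break → 4 h 31 min
Total worked: 45 h 13 min = 45.22 h.
Threshold 37.5 h → overtime 7 h 43 min, regular 37 h 30 min.

Regular 37.50 hours, overtime 7.72 hours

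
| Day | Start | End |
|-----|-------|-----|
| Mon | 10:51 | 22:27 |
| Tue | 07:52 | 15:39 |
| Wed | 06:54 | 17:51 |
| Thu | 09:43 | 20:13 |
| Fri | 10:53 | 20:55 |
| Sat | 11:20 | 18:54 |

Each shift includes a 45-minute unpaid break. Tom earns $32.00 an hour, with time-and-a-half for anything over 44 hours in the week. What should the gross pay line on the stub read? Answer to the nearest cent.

$1884.80

Mon: 10:51–22:27 = 11 h 36 min; less 45 min break → 10 h 51 min
Tue: 07:52–15:39 = 7 h 47 min; less 45 min break → 7 h 2 min
Wed: 06:54–17:51 = 10 h 57 min; less 45 min break → 10 h 12 min
Thu: 09:43–20:13 = 10 h 30 min; less 45 min break → 9 h 45 min
Fri: 10:53–20:55 = 10 h 2 min; less 45 min break → 9 h 17 min
Sat: 11:20–18:54 = 7 h 34 min; less 45 min break → 6 h 49 min
Total worked: 53 h 56 min = 3236 min.
Regular 44 h 0 min = 2640 min at $32.00/h; overtime 9 h 56 min = 596 min at $48.00/h.
Pay = (2640 × $32.00 + 596 × $48.00) ÷ 60 = $1884.80.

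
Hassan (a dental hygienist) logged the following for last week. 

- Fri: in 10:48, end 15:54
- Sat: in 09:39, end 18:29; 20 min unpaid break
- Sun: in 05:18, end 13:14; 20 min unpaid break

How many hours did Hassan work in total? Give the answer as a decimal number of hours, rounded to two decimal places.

21.20 hours

Fri: 10:48–15:54 = 5 h 6 min
Sat: 09:39–18:29 = 8 h 50 min; less 20 min break → 8 h 30 min
Sun: 05:18–13:14 = 7 h 56 min; less 20 min break → 7 h 36 min
Total: 5 h 6 min + 8 h 30 min + 7 h 36 min = 21 h 12 min.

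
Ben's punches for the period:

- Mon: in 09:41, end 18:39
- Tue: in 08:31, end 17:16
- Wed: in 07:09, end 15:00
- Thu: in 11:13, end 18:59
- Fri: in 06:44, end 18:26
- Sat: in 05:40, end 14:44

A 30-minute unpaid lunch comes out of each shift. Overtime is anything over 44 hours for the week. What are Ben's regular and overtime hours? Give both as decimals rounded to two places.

Regular 44.00 hours, overtime 7.10 hours

Mon: 09:41–18:39 = 8 h 58 min; less 30 min break → 8 h 28 min
Tue: 08:31–17:16 = 8 h 45 min; less 30 min break → 8 h 15 min
Wed: 07:09–15:00 = 7 h 51 min; less 30 min break → 7 h 21 min
Thu: 11:13–18:59 = 7 h 46 min; less 30 min break → 7 h 16 min
Fri: 06:44–18:26 = 11 h 42 min; less 30 min break → 11 h 12 min
Sat: 05:40–14:44 = 9 h 4 min; less 30 min break → 8 h 34 min
Total worked: 51 h 6 min = 51.10 h.
Threshold 44 h → overtime 7 h 6 min, regular 44 h 0 min.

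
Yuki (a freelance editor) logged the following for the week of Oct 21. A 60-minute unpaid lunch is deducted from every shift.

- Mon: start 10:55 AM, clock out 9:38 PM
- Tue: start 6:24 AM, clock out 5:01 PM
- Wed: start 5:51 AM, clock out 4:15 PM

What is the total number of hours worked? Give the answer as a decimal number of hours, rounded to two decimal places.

28.73 hours

Mon: 10:55 AM–9:38 PM = 10 h 43 min; less 60 min break → 9 h 43 min
Tue: 6:24 AM–5:01 PM = 10 h 37 min; less 60 min break → 9 h 37 min
Wed: 5:51 AM–4:15 PM = 10 h 24 min; less 60 min break → 9 h 24 min
Total: 9 h 43 min + 9 h 37 min + 9 h 24 min = 28 h 44 min.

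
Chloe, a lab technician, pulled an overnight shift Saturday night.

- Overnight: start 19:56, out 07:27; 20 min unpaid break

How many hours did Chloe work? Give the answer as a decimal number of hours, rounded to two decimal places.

11.18 hours

Overnight: 19:56 → midnight = 4 h 4 min; midnight → 07:27 = 7 h 27 min; span 11 h 31 min; less 20 min break → 11 h 11 min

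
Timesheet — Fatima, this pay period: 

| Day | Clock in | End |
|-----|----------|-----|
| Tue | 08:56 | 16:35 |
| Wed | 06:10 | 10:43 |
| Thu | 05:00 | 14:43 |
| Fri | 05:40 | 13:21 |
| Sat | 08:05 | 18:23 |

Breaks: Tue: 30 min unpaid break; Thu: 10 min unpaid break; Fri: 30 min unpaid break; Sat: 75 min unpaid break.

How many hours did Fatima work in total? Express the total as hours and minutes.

37 h 29 min

Tue: 08:56–16:35 = 7 h 39 min; less 30 min break → 7 h 9 min
Wed: 06:10–10:43 = 4 h 33 min
Thu: 05:00–14:43 = 9 h 43 min; less 10 min break → 9 h 33 min
Fri: 05:40–13:21 = 7 h 41 min; less 30 min break → 7 h 11 min
Sat: 08:05–18:23 = 10 h 18 min; less 75 min break → 9 h 3 min
Total: 7 h 9 min + 4 h 33 min + 9 h 33 min + 7 h 11 min + 9 h 3 min = 37 h 29 min.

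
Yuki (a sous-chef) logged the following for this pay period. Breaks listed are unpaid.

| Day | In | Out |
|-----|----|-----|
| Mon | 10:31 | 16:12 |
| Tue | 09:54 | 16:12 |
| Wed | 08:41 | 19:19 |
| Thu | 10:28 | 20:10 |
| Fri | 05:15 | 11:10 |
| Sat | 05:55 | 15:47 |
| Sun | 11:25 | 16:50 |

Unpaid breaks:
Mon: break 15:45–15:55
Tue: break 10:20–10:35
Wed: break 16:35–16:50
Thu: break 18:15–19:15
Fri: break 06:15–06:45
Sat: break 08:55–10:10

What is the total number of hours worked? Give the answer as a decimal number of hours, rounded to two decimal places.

50.10 hours

Mon: 10:31–16:12 = 5 h 41 min; less 10 min break → 5 h 31 min
Tue: 09:54–16:12 = 6 h 18 min; less 15 min break → 6 h 3 min
Wed: 08:41–19:19 = 10 h 38 min; less 15 min break → 10 h 23 min
Thu: 10:28–20:10 = 9 h 42 min; less 60 min break → 8 h 42 min
Fri: 05:15–11:10 = 5 h 55 min; less 30 min break → 5 h 25 min
Sat: 05:55–15:47 = 9 h 52 min; less 75 min break → 8 h 37 min
Sun: 11:25–16:50 = 5 h 25 min
Total: 5 h 31 min + 6 h 3 min + 10 h 23 min + 8 h 42 min + 5 h 25 min + 8 h 37 min + 5 h 25 min = 50 h 6 min.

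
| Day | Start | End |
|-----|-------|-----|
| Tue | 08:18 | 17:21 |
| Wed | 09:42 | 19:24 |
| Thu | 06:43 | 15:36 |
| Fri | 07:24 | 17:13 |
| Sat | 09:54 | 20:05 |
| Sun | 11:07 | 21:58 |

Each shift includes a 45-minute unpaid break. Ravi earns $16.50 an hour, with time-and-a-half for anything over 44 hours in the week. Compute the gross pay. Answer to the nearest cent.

Tue: 08:18–17:21 = 9 h 3 min; less 45 min break → 8 h 18 min
Wed: 09:42–19:24 = 9 h 42 min; less 45 min break → 8 h 57 min
Thu: 06:43–15:36 = 8 h 53 min; less 45 min break → 8 h 8 min
Fri: 07:24–17:13 = 9 h 49 min; less 45 min break → 9 h 4 min
Sat: 09:54–20:05 = 10 h 11 min; less 45 min break → 9 h 26 min
Sun: 11:07–21:58 = 10 h 51 min; less 45 min break → 10 h 6 min
Total worked: 53 h 59 min = 3239 min.
Regular 44 h 0 min = 2640 min at $16.50/h; overtime 9 h 59 min = 599 min at $24.75/h.
Pay = (2640 × $16.50 + 599 × $24.75) ÷ 60 = $973.09.

$973.09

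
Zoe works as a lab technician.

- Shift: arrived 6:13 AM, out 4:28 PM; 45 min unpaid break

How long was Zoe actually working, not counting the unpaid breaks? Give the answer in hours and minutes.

9 h 30 min

Shift: 6:13 AM–4:28 PM = 10 h 15 min; less 45 min break → 9 h 30 min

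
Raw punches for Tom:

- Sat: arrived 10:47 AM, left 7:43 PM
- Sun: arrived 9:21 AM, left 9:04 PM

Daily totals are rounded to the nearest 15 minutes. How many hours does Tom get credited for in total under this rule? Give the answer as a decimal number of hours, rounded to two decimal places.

20.75 hours

Sat: 10:47 AM–7:43 PM = 8 h 56 min → rounds to 9 h 0 min
Sun: 9:21 AM–9:04 PM = 11 h 43 min → rounds to 11 h 45 min
Total credited: 20 h 45 min.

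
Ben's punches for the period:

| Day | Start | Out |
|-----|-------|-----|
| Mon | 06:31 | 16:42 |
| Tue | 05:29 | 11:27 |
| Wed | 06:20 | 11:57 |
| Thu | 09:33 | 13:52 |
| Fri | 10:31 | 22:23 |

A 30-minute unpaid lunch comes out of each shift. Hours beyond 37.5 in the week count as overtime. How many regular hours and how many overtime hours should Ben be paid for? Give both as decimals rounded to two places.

Mon: 06:31–16:42 = 10 h 11 min; less 30 min break → 9 h 41 min
Tue: 05:29–11:27 = 5 h 58 min; less 30 min break → 5 h 28 min
Wed: 06:20–11:57 = 5 h 37 min; less 30 min break → 5 h 7 min
Thu: 09:33–13:52 = 4 h 19 min; less 30 min break → 3 h 49 min
Fri: 10:31–22:23 = 11 h 52 min; less 30 min break → 11 h 22 min
Total worked: 35 h 27 min = 35.45 h.
Threshold 37.5 h → overtime 0 h 0 min, regular 35 h 27 min.

Regular 35.45 hours, overtime 0.00 hours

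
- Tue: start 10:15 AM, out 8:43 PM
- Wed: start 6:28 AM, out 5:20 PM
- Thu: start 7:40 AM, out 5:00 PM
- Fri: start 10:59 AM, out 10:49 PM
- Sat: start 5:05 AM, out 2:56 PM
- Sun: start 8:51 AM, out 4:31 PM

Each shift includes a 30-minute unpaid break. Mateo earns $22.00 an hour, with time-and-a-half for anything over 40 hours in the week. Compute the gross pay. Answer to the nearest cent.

Tue: 10:15 AM–8:43 PM = 10 h 28 min; less 30 min break → 9 h 58 min
Wed: 6:28 AM–5:20 PM = 10 h 52 min; less 30 min break → 10 h 22 min
Thu: 7:40 AM–5:00 PM = 9 h 20 min; less 30 min break → 8 h 50 min
Fri: 10:59 AM–10:49 PM = 11 h 50 min; less 30 min break → 11 h 20 min
Sat: 5:05 AM–2:56 PM = 9 h 51 min; less 30 min break → 9 h 21 min
Sun: 8:51 AM–4:31 PM = 7 h 40 min; less 30 min break → 7 h 10 min
Total worked: 57 h 1 min = 3421 min.
Regular 40 h 0 min = 2400 min at $22.00/h; overtime 17 h 1 min = 1021 min at $33.00/h.
Pay = (2400 × $22.00 + 1021 × $33.00) ÷ 60 = $1441.55.

$1441.55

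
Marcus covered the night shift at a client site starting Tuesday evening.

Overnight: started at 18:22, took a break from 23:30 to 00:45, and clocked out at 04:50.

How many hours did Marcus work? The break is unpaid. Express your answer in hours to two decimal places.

Overnight: 18:22 → midnight = 5 h 38 min; midnight → 04:50 = 4 h 50 min; span 10 h 28 min; less 75 min break → 9 h 13 min

9.22 hours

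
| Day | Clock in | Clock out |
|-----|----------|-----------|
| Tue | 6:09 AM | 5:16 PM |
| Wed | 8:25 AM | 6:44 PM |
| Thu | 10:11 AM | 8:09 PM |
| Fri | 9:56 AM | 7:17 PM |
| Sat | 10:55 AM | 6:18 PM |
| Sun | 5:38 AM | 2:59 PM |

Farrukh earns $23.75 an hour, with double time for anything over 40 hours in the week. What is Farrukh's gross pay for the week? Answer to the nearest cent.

$1780.46

Tue: 6:09 AM–5:16 PM = 11 h 7 min
Wed: 8:25 AM–6:44 PM = 10 h 19 min
Thu: 10:11 AM–8:09 PM = 9 h 58 min
Fri: 9:56 AM–7:17 PM = 9 h 21 min
Sat: 10:55 AM–6:18 PM = 7 h 23 min
Sun: 5:38 AM–2:59 PM = 9 h 21 min
Total worked: 57 h 29 min = 3449 min.
Regular 40 h 0 min = 2400 min at $23.75/h; overtime 17 h 29 min = 1049 min at $47.50/h.
Pay = (2400 × $23.75 + 1049 × $47.50) ÷ 60 = $1780.46.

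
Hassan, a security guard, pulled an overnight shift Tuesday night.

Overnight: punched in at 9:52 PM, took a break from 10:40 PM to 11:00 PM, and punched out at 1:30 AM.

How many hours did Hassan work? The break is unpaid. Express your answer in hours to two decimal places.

Overnight: 9:52 PM → midnight = 2 h 8 min; midnight → 1:30 AM = 1 h 30 min; span 3 h 38 min; less 20 min break → 3 h 18 min

3.30 hours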